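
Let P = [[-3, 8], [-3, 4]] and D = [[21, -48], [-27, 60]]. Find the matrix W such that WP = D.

W = [[-5, -2], [6, 3]]

Since P sits to the right of W, W = DP⁻¹.
det P = 12; the adjugate gives P⁻¹ = [[1/3, -2/3], [1/4, -1/4]].
W = DP⁻¹ = [[21, -48], [-27, 60]] · [[1/3, -2/3], [1/4, -1/4]] = [[-5, -2], [6, 3]].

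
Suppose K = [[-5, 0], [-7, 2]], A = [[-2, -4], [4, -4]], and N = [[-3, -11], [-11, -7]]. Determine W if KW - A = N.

W = [[1, 3], [0, 5]]

KW = N + A = [[-5, -15], [-7, -11]].
Since K multiplies W on the left, W = K⁻¹(N + A).
det K = -10, so K⁻¹ = [[-1/5, 0], [-7/10, 1/2]].
W = K⁻¹(N + A) = [[1, 3], [0, 5]].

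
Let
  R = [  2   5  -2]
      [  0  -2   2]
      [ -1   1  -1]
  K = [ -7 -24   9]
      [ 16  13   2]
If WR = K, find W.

R is on the right of W, so right-multiply by R⁻¹: W = KR⁻¹.
det R = -6, so R⁻¹ = [[0, -1/2, -1], [1/3, 2/3, 2/3], [1/3, 7/6, 2/3]].
W = KR⁻¹ = [[-7, -24, 9], [16, 13, 2]] · [[0, -1/2, -1], [1/3, 2/3, 2/3], [1/3, 7/6, 2/3]] = [[-5, -2, -3], [5, 3, -6]].

W = [[-5, -2, -3], [5, 3, -6]]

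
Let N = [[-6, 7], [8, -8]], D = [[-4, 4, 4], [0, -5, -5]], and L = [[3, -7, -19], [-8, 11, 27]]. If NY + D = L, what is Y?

Y = [[0, 3, 5], [1, 1, 1]]

NY = L − D = [[7, -11, -23], [-8, 16, 32]].
Since N multiplies Y on the left, Y = N⁻¹(L − D).
det N = -8, so N⁻¹ = [[1, 7/8], [1, 3/4]].
Y = N⁻¹(L − D) = [[0, 3, 5], [1, 1, 1]].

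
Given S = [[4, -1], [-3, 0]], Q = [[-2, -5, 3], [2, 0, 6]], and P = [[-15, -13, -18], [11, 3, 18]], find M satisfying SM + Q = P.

SM = P − Q = [[-13, -8, -21], [9, 3, 12]].
S is on the left of M, so left-multiply by S⁻¹: M = S⁻¹(P − Q).
S has determinant -3; S⁻¹ = [[0, -1/3], [-1, -4/3]].
M = S⁻¹(P − Q) = [[-3, -1, -4], [1, 4, 5]].

M = [[-3, -1, -4], [1, 4, 5]]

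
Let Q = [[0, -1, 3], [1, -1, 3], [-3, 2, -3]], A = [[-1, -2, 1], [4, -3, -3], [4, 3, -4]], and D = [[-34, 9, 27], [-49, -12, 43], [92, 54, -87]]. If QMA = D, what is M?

M = [[3, 1, -4], [3, 1, 3], [3, -2, 1]]

Isolating M: multiply by Q⁻¹ from the left and A⁻¹ from the right, so M = Q⁻¹DA⁻¹.
det Q = 3; the adjugate gives Q⁻¹ = [[-1, 1, 0], [-2, 3, 1], [-1/3, 1, 1/3]].
A has determinant -5; A⁻¹ = [[-21/5, 1, -9/5], [-4/5, 0, -1/5], [-24/5, 1, -11/5]].
Q⁻¹D = [[-15, -21, 16], [13, 0, -12], [-7, 3, 5]].
M = (Q⁻¹D)A⁻¹ = [[3, 1, -4], [3, 1, 3], [3, -2, 1]].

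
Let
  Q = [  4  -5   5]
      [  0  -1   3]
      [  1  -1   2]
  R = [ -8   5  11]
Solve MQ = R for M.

M = [[-3, 6, 4]]

Since Q sits to the right of M, M = RQ⁻¹.
det Q = -6, so Q⁻¹ = [[-1/6, -5/6, 5/3], [-1/2, -1/2, 2], [-1/6, 1/6, 2/3]].
M = RQ⁻¹ = [[-8, 5, 11]] · [[-1/6, -5/6, 5/3], [-1/2, -1/2, 2], [-1/6, 1/6, 2/3]] = [[-3, 6, 4]].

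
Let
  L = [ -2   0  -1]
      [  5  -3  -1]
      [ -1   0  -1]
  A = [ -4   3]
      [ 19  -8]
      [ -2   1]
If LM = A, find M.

M = [[2, -2], [-3, -1], [0, 1]]

Since L multiplies M on the left, M = L⁻¹A.
det L = -3; the adjugate gives L⁻¹ = [[-1, 0, 1], [-2, -1/3, 7/3], [1, 0, -2]].
M = L⁻¹A = [[-1, 0, 1], [-2, -1/3, 7/3], [1, 0, -2]] · [[-4, 3], [19, -8], [-2, 1]] = [[2, -2], [-3, -1], [0, 1]].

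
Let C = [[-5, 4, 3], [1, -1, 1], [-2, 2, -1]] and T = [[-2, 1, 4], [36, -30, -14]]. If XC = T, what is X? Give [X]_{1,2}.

-1

C is on the right of X, so right-multiply by C⁻¹: X = TC⁻¹.
C has determinant 1; C⁻¹ = [[-1, 10, 7], [-1, 11, 8], [0, 2, 1]].
X = TC⁻¹ = [[-2, 1, 4], [36, -30, -14]] · [[-1, 10, 7], [-1, 11, 8], [0, 2, 1]] = [[1, -1, -2], [-6, 2, -2]].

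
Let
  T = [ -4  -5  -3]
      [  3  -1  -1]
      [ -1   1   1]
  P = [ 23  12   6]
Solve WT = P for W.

W = [[-3, 4, 1]]

Right-multiplying both sides by T⁻¹ gives W = PT⁻¹.
det T = 4; the adjugate gives T⁻¹ = [[0, 1/2, 1/2], [-1/2, -7/4, -13/4], [1/2, 9/4, 19/4]].
W = PT⁻¹ = [[23, 12, 6]] · [[0, 1/2, 1/2], [-1/2, -7/4, -13/4], [1/2, 9/4, 19/4]] = [[-3, 4, 1]].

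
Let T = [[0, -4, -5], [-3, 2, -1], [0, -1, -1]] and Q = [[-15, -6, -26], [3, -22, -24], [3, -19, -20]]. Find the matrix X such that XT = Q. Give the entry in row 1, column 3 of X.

-4

T is on the right of X, so right-multiply by T⁻¹: X = QT⁻¹.
T has determinant -3; T⁻¹ = [[1, -1/3, -14/3], [1, 0, -5], [-1, 0, 4]].
X = QT⁻¹ = [[-15, -6, -26], [3, -22, -24], [3, -19, -20]] · [[1, -1/3, -14/3], [1, 0, -5], [-1, 0, 4]] = [[5, 5, -4], [5, -1, 0], [4, -1, 1]].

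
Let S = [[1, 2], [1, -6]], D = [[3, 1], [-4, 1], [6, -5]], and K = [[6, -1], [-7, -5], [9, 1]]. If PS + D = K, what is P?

P = [[2, 1], [-3, 0], [3, 0]]

PS = K − D = [[3, -2], [-3, -6], [3, 6]].
Since S sits to the right of P, P = (K − D)S⁻¹.
det S = -8; the adjugate gives S⁻¹ = [[3/4, 1/4], [1/8, -1/8]].
P = (K − D)S⁻¹ = [[2, 1], [-3, 0], [3, 0]].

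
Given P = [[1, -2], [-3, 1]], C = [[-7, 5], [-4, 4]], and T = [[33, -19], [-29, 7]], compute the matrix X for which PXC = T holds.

X = [[-3, 4], [2, 0]]

X = P⁻¹TC⁻¹ (apply P⁻¹ on the left and C⁻¹ on the right).
det P = -5; the adjugate gives P⁻¹ = [[-1/5, -2/5], [-3/5, -1/5]].
C has determinant -8; C⁻¹ = [[-1/2, 5/8], [-1/2, 7/8]].
P⁻¹T = [[5, 1], [-14, 10]].
X = (P⁻¹T)C⁻¹ = [[-3, 4], [2, 0]].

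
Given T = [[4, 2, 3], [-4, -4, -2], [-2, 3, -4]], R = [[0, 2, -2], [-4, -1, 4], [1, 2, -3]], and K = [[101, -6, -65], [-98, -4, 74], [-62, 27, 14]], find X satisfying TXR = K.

X = [[1, -4, -1], [0, -1, 0], [-1, -4, -5]]

Isolating X: multiply by T⁻¹ from the left and R⁻¹ from the right, so X = T⁻¹KR⁻¹.
det T = 4; the adjugate gives T⁻¹ = [[11/2, 17/4, 2], [-3, -5/2, -1], [-5, -4, -2]].
R has determinant -2; R⁻¹ = [[5/2, -1, -3], [4, -1, -4], [7/2, -1, -4]].
T⁻¹K = [[15, 4, -15], [4, 1, -4], [11, -8, 1]].
X = (T⁻¹K)R⁻¹ = [[1, -4, -1], [0, -1, 0], [-1, -4, -5]].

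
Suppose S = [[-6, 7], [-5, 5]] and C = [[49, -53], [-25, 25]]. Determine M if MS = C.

M = [[-4, -5], [0, 5]]

Right-multiplying both sides by S⁻¹ gives M = CS⁻¹.
S has determinant 5; S⁻¹ = [[1, -7/5], [1, -6/5]].
M = CS⁻¹ = [[49, -53], [-25, 25]] · [[1, -7/5], [1, -6/5]] = [[-4, -5], [0, 5]].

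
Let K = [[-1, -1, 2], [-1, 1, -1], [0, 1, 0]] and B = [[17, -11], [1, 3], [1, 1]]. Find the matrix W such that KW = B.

W = [[-6, 2], [1, 1], [6, -4]]

Left-multiplying both sides by K⁻¹ gives W = K⁻¹B.
K has determinant -3; K⁻¹ = [[-1/3, -2/3, 1/3], [0, 0, 1], [1/3, -1/3, 2/3]].
W = K⁻¹B = [[-1/3, -2/3, 1/3], [0, 0, 1], [1/3, -1/3, 2/3]] · [[17, -11], [1, 3], [1, 1]] = [[-6, 2], [1, 1], [6, -4]].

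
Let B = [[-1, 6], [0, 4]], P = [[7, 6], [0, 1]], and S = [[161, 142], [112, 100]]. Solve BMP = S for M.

Left-multiply by B⁻¹ and right-multiply by P⁻¹: M = B⁻¹SP⁻¹.
det B = -4; the adjugate gives B⁻¹ = [[-1, 3/2], [0, 1/4]].
det P = 7, so P⁻¹ = [[1/7, -6/7], [0, 1]].
B⁻¹S = [[7, 8], [28, 25]].
M = (B⁻¹S)P⁻¹ = [[1, 2], [4, 1]].

M = [[1, 2], [4, 1]]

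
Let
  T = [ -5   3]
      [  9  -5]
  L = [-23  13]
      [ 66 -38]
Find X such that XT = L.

X = [[1, -2], [-6, 4]]

Right-multiplying both sides by T⁻¹ gives X = LT⁻¹.
T has determinant -2; T⁻¹ = [[5/2, 3/2], [9/2, 5/2]].
X = LT⁻¹ = [[-23, 13], [66, -38]] · [[5/2, 3/2], [9/2, 5/2]] = [[1, -2], [-6, 4]].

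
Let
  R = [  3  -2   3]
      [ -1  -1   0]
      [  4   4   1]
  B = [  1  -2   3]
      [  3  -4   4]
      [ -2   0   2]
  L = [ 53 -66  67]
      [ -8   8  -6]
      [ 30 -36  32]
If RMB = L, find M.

Isolating M: multiply by R⁻¹ from the left and B⁻¹ from the right, so M = R⁻¹LB⁻¹.
R has determinant -5; R⁻¹ = [[1/5, -14/5, -3/5], [-1/5, 9/5, 3/5], [0, 4, 1]].
B has determinant -4; B⁻¹ = [[2, -1, -1], [7/2, -2, -5/4], [2, -1, -1/2]].
R⁻¹L = [[15, -14, 11], [-7, 6, -5], [-2, -4, 8]].
M = (R⁻¹L)B⁻¹ = [[3, 2, -3], [-3, 0, 2], [-2, 2, 3]].

M = [[3, 2, -3], [-3, 0, 2], [-2, 2, 3]]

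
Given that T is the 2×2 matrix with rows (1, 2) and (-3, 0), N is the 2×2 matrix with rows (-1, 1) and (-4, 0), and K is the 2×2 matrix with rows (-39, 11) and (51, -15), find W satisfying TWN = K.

Isolating W: multiply by T⁻¹ from the left and N⁻¹ from the right, so W = T⁻¹KN⁻¹.
det T = 6, so T⁻¹ = [[0, -1/3], [1/2, 1/6]].
det N = 4, so N⁻¹ = [[0, -1/4], [1, -1/4]].
T⁻¹K = [[-17, 5], [-11, 3]].
W = (T⁻¹K)N⁻¹ = [[5, 3], [3, 2]].

W = [[5, 3], [3, 2]]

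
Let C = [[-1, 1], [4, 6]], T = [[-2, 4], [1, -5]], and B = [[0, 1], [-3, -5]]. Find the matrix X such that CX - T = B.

CX = B + T = [[-2, 5], [-2, -10]].
Left-multiplying both sides by C⁻¹ gives X = C⁻¹(B + T).
C has determinant -10; C⁻¹ = [[-3/5, 1/10], [2/5, 1/10]].
X = C⁻¹(B + T) = [[1, -4], [-1, 1]].

X = [[1, -4], [-1, 1]]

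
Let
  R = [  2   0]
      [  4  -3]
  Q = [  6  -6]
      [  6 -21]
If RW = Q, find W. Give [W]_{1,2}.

-3

R is on the left of W, so left-multiply by R⁻¹: W = R⁻¹Q.
R has determinant -6; R⁻¹ = [[1/2, 0], [2/3, -1/3]].
W = R⁻¹Q = [[1/2, 0], [2/3, -1/3]] · [[6, -6], [6, -21]] = [[3, -3], [2, 3]].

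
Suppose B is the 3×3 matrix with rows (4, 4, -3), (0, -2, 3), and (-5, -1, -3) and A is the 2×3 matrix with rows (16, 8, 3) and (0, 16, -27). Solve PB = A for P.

Since B sits to the right of P, P = AB⁻¹.
det B = 6, so B⁻¹ = [[3/2, 5/2, 1], [-5/2, -9/2, -2], [-5/3, -8/3, -4/3]].
P = AB⁻¹ = [[16, 8, 3], [0, 16, -27]] · [[3/2, 5/2, 1], [-5/2, -9/2, -2], [-5/3, -8/3, -4/3]] = [[-1, -4, -4], [5, 0, 4]].

P = [[-1, -4, -4], [5, 0, 4]]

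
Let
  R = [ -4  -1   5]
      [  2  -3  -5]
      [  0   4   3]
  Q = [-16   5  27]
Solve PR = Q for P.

R is on the right of P, so right-multiply by R⁻¹: P = QR⁻¹.
det R = 2, so R⁻¹ = [[11/2, 23/2, 10], [-3, -6, -5], [4, 8, 7]].
P = QR⁻¹ = [[-16, 5, 27]] · [[11/2, 23/2, 10], [-3, -6, -5], [4, 8, 7]] = [[5, 2, 4]].

P = [[5, 2, 4]]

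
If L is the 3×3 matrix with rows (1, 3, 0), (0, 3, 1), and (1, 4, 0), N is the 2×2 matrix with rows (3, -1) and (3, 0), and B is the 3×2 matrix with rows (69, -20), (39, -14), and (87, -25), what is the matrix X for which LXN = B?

X = L⁻¹BN⁻¹ (apply L⁻¹ on the left and N⁻¹ on the right).
L has determinant -1; L⁻¹ = [[4, 0, -3], [-1, 0, 1], [3, 1, -3]].
N has determinant 3; N⁻¹ = [[0, 1/3], [-1, 1]].
L⁻¹B = [[15, -5], [18, -5], [-15, 1]].
X = (L⁻¹B)N⁻¹ = [[5, 0], [5, 1], [-1, -4]].

X = [[5, 0], [5, 1], [-1, -4]]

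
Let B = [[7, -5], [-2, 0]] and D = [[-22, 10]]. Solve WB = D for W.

Right-multiplying both sides by B⁻¹ gives W = DB⁻¹.
det B = -10, so B⁻¹ = [[0, -1/2], [-1/5, -7/10]].
W = DB⁻¹ = [[-22, 10]] · [[0, -1/2], [-1/5, -7/10]] = [[-2, 4]].

W = [[-2, 4]]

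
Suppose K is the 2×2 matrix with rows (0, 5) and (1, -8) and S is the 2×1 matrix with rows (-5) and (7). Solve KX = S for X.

X = [[-1], [-1]]

K is on the left of X, so left-multiply by K⁻¹: X = K⁻¹S.
det K = -5; the adjugate gives K⁻¹ = [[8/5, 1], [1/5, 0]].
X = K⁻¹S = [[8/5, 1], [1/5, 0]] · [[-5], [7]] = [[-1], [-1]].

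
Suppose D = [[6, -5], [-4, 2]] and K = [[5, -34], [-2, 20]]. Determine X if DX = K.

X = [[0, -4], [-1, 2]]

Since D multiplies X on the left, X = D⁻¹K.
det D = -8, so D⁻¹ = [[-1/4, -5/8], [-1/2, -3/4]].
X = D⁻¹K = [[-1/4, -5/8], [-1/2, -3/4]] · [[5, -34], [-2, 20]] = [[0, -4], [-1, 2]].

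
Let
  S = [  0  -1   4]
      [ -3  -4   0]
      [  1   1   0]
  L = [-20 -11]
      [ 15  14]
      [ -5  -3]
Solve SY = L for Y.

Y = [[-5, 2], [0, -5], [-5, -4]]

Since S multiplies Y on the left, Y = S⁻¹L.
det S = 4; the adjugate gives S⁻¹ = [[0, 1, 4], [0, -1, -3], [1/4, -1/4, -3/4]].
Y = S⁻¹L = [[0, 1, 4], [0, -1, -3], [1/4, -1/4, -3/4]] · [[-20, -11], [15, 14], [-5, -3]] = [[-5, 2], [0, -5], [-5, -4]].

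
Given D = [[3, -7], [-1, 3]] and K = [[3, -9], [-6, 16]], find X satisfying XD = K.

Right-multiplying both sides by D⁻¹ gives X = KD⁻¹.
D has determinant 2; D⁻¹ = [[3/2, 7/2], [1/2, 3/2]].
X = KD⁻¹ = [[3, -9], [-6, 16]] · [[3/2, 7/2], [1/2, 3/2]] = [[0, -3], [-1, 3]].

X = [[0, -3], [-1, 3]]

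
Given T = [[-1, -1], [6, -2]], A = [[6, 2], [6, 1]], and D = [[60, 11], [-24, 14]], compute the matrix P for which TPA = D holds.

P = [[2, -5], [-3, -4]]

Left-multiply by T⁻¹ and right-multiply by A⁻¹: P = T⁻¹DA⁻¹.
det T = 8, so T⁻¹ = [[-1/4, 1/8], [-3/4, -1/8]].
det A = -6, so A⁻¹ = [[-1/6, 1/3], [1, -1]].
T⁻¹D = [[-18, -1], [-42, -10]].
P = (T⁻¹D)A⁻¹ = [[2, -5], [-3, -4]].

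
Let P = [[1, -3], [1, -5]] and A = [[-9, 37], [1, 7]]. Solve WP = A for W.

W = [[-4, -5], [6, -5]]

P is on the right of W, so right-multiply by P⁻¹: W = AP⁻¹.
det P = -2, so P⁻¹ = [[5/2, -3/2], [1/2, -1/2]].
W = AP⁻¹ = [[-9, 37], [1, 7]] · [[5/2, -3/2], [1/2, -1/2]] = [[-4, -5], [6, -5]].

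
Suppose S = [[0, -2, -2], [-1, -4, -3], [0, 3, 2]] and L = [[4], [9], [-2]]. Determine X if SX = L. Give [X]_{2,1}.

2

Left-multiplying both sides by S⁻¹ gives X = S⁻¹L.
det S = 2; the adjugate gives S⁻¹ = [[1/2, -1, -1], [1, 0, 1], [-3/2, 0, -1]].
X = S⁻¹L = [[1/2, -1, -1], [1, 0, 1], [-3/2, 0, -1]] · [[4], [9], [-2]] = [[-5], [2], [-4]].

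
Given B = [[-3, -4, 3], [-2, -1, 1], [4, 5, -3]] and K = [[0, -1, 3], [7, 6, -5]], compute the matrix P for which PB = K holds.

Since B sits to the right of P, P = KB⁻¹.
det B = -4; the adjugate gives B⁻¹ = [[1/2, -3/4, 1/4], [1/2, 3/4, 3/4], [3/2, 1/4, 5/4]].
P = KB⁻¹ = [[0, -1, 3], [7, 6, -5]] · [[1/2, -3/4, 1/4], [1/2, 3/4, 3/4], [3/2, 1/4, 5/4]] = [[4, 0, 3], [-1, -2, 0]].

P = [[4, 0, 3], [-1, -2, 0]]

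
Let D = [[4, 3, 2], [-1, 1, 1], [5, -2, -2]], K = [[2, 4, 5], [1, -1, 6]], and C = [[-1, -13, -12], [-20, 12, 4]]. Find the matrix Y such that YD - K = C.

YD = C + K = [[1, -9, -7], [-19, 11, 10]].
D is on the right of Y, so right-multiply by D⁻¹: Y = (C + K)D⁻¹.
D has determinant 3; D⁻¹ = [[0, 2/3, 1/3], [1, -6, -2], [-1, 23/3, 7/3]].
Y = (C + K)D⁻¹ = [[-2, 1, 2], [1, -2, -5]].

Y = [[-2, 1, 2], [1, -2, -5]]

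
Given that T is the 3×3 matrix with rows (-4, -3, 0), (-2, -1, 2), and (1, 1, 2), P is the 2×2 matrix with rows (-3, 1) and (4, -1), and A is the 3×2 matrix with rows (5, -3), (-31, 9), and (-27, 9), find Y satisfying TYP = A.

Y = T⁻¹AP⁻¹ (apply T⁻¹ on the left and P⁻¹ on the right).
det T = -2; the adjugate gives T⁻¹ = [[2, -3, 3], [-3, 4, -4], [1/2, -1/2, 1]].
det P = -1, so P⁻¹ = [[1, 1], [4, 3]].
T⁻¹A = [[22, -6], [-31, 9], [-9, 3]].
Y = (T⁻¹A)P⁻¹ = [[-2, 4], [5, -4], [3, 0]].

Y = [[-2, 4], [5, -4], [3, 0]]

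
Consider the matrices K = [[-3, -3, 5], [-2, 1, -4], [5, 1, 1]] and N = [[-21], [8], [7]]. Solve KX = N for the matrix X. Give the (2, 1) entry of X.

0

Left-multiplying both sides by K⁻¹ gives X = K⁻¹N.
K has determinant 4; K⁻¹ = [[5/4, 2, 7/4], [-9/2, -7, -11/2], [-7/4, -3, -9/4]].
X = K⁻¹N = [[5/4, 2, 7/4], [-9/2, -7, -11/2], [-7/4, -3, -9/4]] · [[-21], [8], [7]] = [[2], [0], [-3]].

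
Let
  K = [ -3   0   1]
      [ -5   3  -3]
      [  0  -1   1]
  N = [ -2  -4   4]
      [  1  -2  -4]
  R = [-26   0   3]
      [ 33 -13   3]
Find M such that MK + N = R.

MK = R − N = [[-24, 4, -1], [32, -11, 7]].
Since K sits to the right of M, M = (R − N)K⁻¹.
det K = 5; the adjugate gives K⁻¹ = [[0, -1/5, -3/5], [1, -3/5, -14/5], [1, -3/5, -9/5]].
M = (R − N)K⁻¹ = [[3, 3, 5], [-4, -4, -1]].

M = [[3, 3, 5], [-4, -4, -1]]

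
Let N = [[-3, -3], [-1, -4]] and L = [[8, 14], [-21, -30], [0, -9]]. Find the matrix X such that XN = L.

X = [[-2, -2], [6, 3], [-1, 3]]

Right-multiplying both sides by N⁻¹ gives X = LN⁻¹.
det N = 9, so N⁻¹ = [[-4/9, 1/3], [1/9, -1/3]].
X = LN⁻¹ = [[8, 14], [-21, -30], [0, -9]] · [[-4/9, 1/3], [1/9, -1/3]] = [[-2, -2], [6, 3], [-1, 3]].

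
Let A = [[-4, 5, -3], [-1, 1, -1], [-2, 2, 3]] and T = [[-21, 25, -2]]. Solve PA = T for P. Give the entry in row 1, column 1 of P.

4

A is on the right of P, so right-multiply by A⁻¹: P = TA⁻¹.
det A = 5, so A⁻¹ = [[1, -21/5, -2/5], [1, -18/5, -1/5], [0, -2/5, 1/5]].
P = TA⁻¹ = [[-21, 25, -2]] · [[1, -21/5, -2/5], [1, -18/5, -1/5], [0, -2/5, 1/5]] = [[4, -1, 3]].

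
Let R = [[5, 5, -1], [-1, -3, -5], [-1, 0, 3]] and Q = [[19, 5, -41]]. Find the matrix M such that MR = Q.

M = [[4, 5, -4]]

Right-multiplying both sides by R⁻¹ gives M = QR⁻¹.
R has determinant -2; R⁻¹ = [[9/2, 15/2, 14], [-4, -7, -13], [3/2, 5/2, 5]].
M = QR⁻¹ = [[19, 5, -41]] · [[9/2, 15/2, 14], [-4, -7, -13], [3/2, 5/2, 5]] = [[4, 5, -4]].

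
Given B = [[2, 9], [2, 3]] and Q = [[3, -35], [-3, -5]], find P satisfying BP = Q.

P = [[-3, 5], [1, -5]]

Since B multiplies P on the left, P = B⁻¹Q.
det B = -12, so B⁻¹ = [[-1/4, 3/4], [1/6, -1/6]].
P = B⁻¹Q = [[-1/4, 3/4], [1/6, -1/6]] · [[3, -35], [-3, -5]] = [[-3, 5], [1, -5]].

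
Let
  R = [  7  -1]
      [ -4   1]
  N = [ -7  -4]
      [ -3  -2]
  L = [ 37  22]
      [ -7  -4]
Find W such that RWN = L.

W = [[-1, -1], [-3, -4]]

W = R⁻¹LN⁻¹ (apply R⁻¹ on the left and N⁻¹ on the right).
det R = 3, so R⁻¹ = [[1/3, 1/3], [4/3, 7/3]].
det N = 2; the adjugate gives N⁻¹ = [[-1, 2], [3/2, -7/2]].
R⁻¹L = [[10, 6], [33, 20]].
W = (R⁻¹L)N⁻¹ = [[-1, -1], [-3, -4]].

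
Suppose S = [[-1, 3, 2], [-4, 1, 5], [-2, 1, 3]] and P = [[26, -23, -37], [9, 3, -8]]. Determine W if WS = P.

W = [[-6, -5, 0], [1, -5, 5]]

S is on the right of W, so right-multiply by S⁻¹: W = PS⁻¹.
S has determinant 4; S⁻¹ = [[-1/2, -7/4, 13/4], [1/2, 1/4, -3/4], [-1/2, -5/4, 11/4]].
W = PS⁻¹ = [[26, -23, -37], [9, 3, -8]] · [[-1/2, -7/4, 13/4], [1/2, 1/4, -3/4], [-1/2, -5/4, 11/4]] = [[-6, -5, 0], [1, -5, 5]].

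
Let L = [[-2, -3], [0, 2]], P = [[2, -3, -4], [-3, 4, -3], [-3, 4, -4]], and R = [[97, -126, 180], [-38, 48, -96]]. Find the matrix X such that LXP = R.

X = [[-1, 2, 4], [4, 4, 5]]

Left-multiply by L⁻¹ and right-multiply by P⁻¹: X = L⁻¹RP⁻¹.
det L = -4; the adjugate gives L⁻¹ = [[-1/2, -3/4], [0, 1/2]].
det P = 1; the adjugate gives P⁻¹ = [[-4, -28, 25], [-3, -20, 18], [0, 1, -1]].
L⁻¹R = [[-20, 27, -18], [-19, 24, -48]].
X = (L⁻¹R)P⁻¹ = [[-1, 2, 4], [4, 4, 5]].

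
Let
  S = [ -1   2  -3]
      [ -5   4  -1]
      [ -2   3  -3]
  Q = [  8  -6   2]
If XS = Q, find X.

X = [[-2, -2, 2]]

Since S sits to the right of X, X = QS⁻¹.
det S = 4, so S⁻¹ = [[-9/4, -3/4, 5/2], [-13/4, -3/4, 7/2], [-7/4, -1/4, 3/2]].
X = QS⁻¹ = [[8, -6, 2]] · [[-9/4, -3/4, 5/2], [-13/4, -3/4, 7/2], [-7/4, -1/4, 3/2]] = [[-2, -2, 2]].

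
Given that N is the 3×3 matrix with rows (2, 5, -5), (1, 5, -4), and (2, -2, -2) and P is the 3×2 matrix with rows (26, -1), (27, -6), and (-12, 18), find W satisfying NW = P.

W = [[-2, 2], [5, -4], [-1, -3]]

Since N multiplies W on the left, W = N⁻¹P.
N has determinant -6; N⁻¹ = [[3, -10/3, -5/6], [1, -1, -1/2], [2, -7/3, -5/6]].
W = N⁻¹P = [[3, -10/3, -5/6], [1, -1, -1/2], [2, -7/3, -5/6]] · [[26, -1], [27, -6], [-12, 18]] = [[-2, 2], [5, -4], [-1, -3]].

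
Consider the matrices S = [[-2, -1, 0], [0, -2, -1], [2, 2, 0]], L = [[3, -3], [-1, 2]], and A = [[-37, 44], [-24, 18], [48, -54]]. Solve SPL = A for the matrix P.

P = S⁻¹AL⁻¹ (apply S⁻¹ on the left and L⁻¹ on the right).
det S = -2; the adjugate gives S⁻¹ = [[-1, 0, -1/2], [1, 0, 1], [-2, -1, -2]].
L has determinant 3; L⁻¹ = [[2/3, 1], [1/3, 1]].
S⁻¹A = [[13, -17], [11, -10], [2, 2]].
P = (S⁻¹A)L⁻¹ = [[3, -4], [4, 1], [2, 4]].

P = [[3, -4], [4, 1], [2, 4]]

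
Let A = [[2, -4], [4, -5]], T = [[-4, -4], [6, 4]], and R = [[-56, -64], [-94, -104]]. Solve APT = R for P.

P = [[4, 0], [-3, -1]]

Isolating P: multiply by A⁻¹ from the left and T⁻¹ from the right, so P = A⁻¹RT⁻¹.
det A = 6, so A⁻¹ = [[-5/6, 2/3], [-2/3, 1/3]].
det T = 8, so T⁻¹ = [[1/2, 1/2], [-3/4, -1/2]].
A⁻¹R = [[-16, -16], [6, 8]].
P = (A⁻¹R)T⁻¹ = [[4, 0], [-3, -1]].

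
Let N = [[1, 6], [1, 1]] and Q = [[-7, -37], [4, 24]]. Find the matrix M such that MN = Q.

M = [[-6, -1], [4, 0]]

Since N sits to the right of M, M = QN⁻¹.
det N = -5, so N⁻¹ = [[-1/5, 6/5], [1/5, -1/5]].
M = QN⁻¹ = [[-7, -37], [4, 24]] · [[-1/5, 6/5], [1/5, -1/5]] = [[-6, -1], [4, 0]].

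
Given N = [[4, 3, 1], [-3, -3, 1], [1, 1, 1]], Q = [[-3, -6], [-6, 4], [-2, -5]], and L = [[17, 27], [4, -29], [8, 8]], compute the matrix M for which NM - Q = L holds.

NM = L + Q = [[14, 21], [-2, -25], [6, 3]].
Left-multiplying both sides by N⁻¹ gives M = N⁻¹(L + Q).
N has determinant -4; N⁻¹ = [[1, 1/2, -3/2], [-1, -3/4, 7/4], [0, 1/4, 3/4]].
M = N⁻¹(L + Q) = [[4, 4], [-2, 3], [4, -4]].

M = [[4, 4], [-2, 3], [4, -4]]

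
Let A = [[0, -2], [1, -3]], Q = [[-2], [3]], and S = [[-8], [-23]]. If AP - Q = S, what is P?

AP = S + Q = [[-10], [-20]].
Left-multiplying both sides by A⁻¹ gives P = A⁻¹(S + Q).
det A = 2, so A⁻¹ = [[-3/2, 1], [-1/2, 0]].
P = A⁻¹(S + Q) = [[-5], [5]].

P = [[-5], [5]]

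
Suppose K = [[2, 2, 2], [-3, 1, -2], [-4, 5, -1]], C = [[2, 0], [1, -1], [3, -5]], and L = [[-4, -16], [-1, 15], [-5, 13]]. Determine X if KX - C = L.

X = [[-1, -4], [-1, -2], [1, -2]]

KX = L + C = [[-2, -16], [0, 14], [-2, 8]].
Since K multiplies X on the left, X = K⁻¹(L + C).
K has determinant 6; K⁻¹ = [[3/2, 2, -1], [5/6, 1, -1/3], [-11/6, -3, 4/3]].
X = K⁻¹(L + C) = [[-1, -4], [-1, -2], [1, -2]].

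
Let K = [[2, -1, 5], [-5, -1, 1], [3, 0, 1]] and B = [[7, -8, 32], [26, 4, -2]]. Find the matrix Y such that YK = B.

Y = [[5, 3, 4], [0, -4, 2]]

K is on the right of Y, so right-multiply by K⁻¹: Y = BK⁻¹.
K has determinant 5; K⁻¹ = [[-1/5, 1/5, 4/5], [8/5, -13/5, -27/5], [3/5, -3/5, -7/5]].
Y = BK⁻¹ = [[7, -8, 32], [26, 4, -2]] · [[-1/5, 1/5, 4/5], [8/5, -13/5, -27/5], [3/5, -3/5, -7/5]] = [[5, 3, 4], [0, -4, 2]].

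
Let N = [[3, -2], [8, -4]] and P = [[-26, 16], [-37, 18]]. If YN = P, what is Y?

Y = [[-6, -1], [1, -5]]

Right-multiplying both sides by N⁻¹ gives Y = PN⁻¹.
det N = 4, so N⁻¹ = [[-1, 1/2], [-2, 3/4]].
Y = PN⁻¹ = [[-26, 16], [-37, 18]] · [[-1, 1/2], [-2, 3/4]] = [[-6, -1], [1, -5]].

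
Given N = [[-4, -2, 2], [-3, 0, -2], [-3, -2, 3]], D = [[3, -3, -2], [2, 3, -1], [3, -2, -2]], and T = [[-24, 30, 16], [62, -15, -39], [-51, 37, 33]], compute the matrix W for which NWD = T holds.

W = [[0, -1, -2], [5, 0, -2], [-2, -2, -3]]

W = N⁻¹TD⁻¹ (apply N⁻¹ on the left and D⁻¹ on the right).
det N = -2, so N⁻¹ = [[2, -1, -2], [-15/2, 3, 7], [-3, 1, 3]].
det D = -1; the adjugate gives D⁻¹ = [[8, 2, -9], [-1, 0, 1], [13, 3, -15]].
N⁻¹T = [[-8, 1, 5], [9, -11, -6], [-19, 6, 12]].
W = (N⁻¹T)D⁻¹ = [[0, -1, -2], [5, 0, -2], [-2, -2, -3]].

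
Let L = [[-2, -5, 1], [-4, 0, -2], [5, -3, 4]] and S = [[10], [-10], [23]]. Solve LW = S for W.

W = [[0], [-1], [5]]

L is on the left of W, so left-multiply by L⁻¹: W = L⁻¹S.
det L = -6, so L⁻¹ = [[1, -17/6, -5/3], [-1, 13/6, 4/3], [-2, 31/6, 10/3]].
W = L⁻¹S = [[1, -17/6, -5/3], [-1, 13/6, 4/3], [-2, 31/6, 10/3]] · [[10], [-10], [23]] = [[0], [-1], [5]].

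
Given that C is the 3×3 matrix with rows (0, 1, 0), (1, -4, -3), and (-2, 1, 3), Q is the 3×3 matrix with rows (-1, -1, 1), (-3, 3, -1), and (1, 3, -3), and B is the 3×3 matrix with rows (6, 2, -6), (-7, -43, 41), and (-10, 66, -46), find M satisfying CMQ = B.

M = [[5, -3, -5], [4, -2, 4], [-2, 2, -2]]

M = C⁻¹BQ⁻¹ (apply C⁻¹ on the left and Q⁻¹ on the right).
det C = 3; the adjugate gives C⁻¹ = [[-3, -1, -1], [1, 0, 0], [-7/3, -2/3, -1/3]].
Q has determinant 4; Q⁻¹ = [[-3/2, 0, -1/2], [-5/2, 1/2, -1], [-3, 1/2, -3/2]].
C⁻¹B = [[-1, -29, 23], [6, 2, -6], [-6, 2, 2]].
M = (C⁻¹B)Q⁻¹ = [[5, -3, -5], [4, -2, 4], [-2, 2, -2]].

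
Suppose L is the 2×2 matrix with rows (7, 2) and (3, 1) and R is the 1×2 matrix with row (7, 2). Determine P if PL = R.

P = [[1, 0]]

Right-multiplying both sides by L⁻¹ gives P = RL⁻¹.
L has determinant 1; L⁻¹ = [[1, -2], [-3, 7]].
P = RL⁻¹ = [[7, 2]] · [[1, -2], [-3, 7]] = [[1, 0]].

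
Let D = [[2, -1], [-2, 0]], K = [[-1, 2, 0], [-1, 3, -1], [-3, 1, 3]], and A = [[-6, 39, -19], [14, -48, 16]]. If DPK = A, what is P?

P = D⁻¹AK⁻¹ (apply D⁻¹ on the left and K⁻¹ on the right).
D has determinant -2; D⁻¹ = [[0, -1/2], [-1, -1]].
det K = 2, so K⁻¹ = [[5, -3, -1], [3, -3/2, -1/2], [4, -5/2, -1/2]].
D⁻¹A = [[-7, 24, -8], [-8, 9, 3]].
P = (D⁻¹A)K⁻¹ = [[5, 5, -1], [-1, 3, 2]].

P = [[5, 5, -1], [-1, 3, 2]]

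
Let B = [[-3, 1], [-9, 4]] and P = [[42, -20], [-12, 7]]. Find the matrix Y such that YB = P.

Y = [[4, -6], [-5, 3]]

B is on the right of Y, so right-multiply by B⁻¹: Y = PB⁻¹.
det B = -3; the adjugate gives B⁻¹ = [[-4/3, 1/3], [-3, 1]].
Y = PB⁻¹ = [[42, -20], [-12, 7]] · [[-4/3, 1/3], [-3, 1]] = [[4, -6], [-5, 3]].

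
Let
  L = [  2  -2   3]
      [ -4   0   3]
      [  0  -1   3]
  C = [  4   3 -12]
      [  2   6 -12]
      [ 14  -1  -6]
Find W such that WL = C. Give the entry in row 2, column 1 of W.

-5

L is on the right of W, so right-multiply by L⁻¹: W = CL⁻¹.
det L = -6, so L⁻¹ = [[-1/2, -1/2, 1], [-2, -1, 3], [-2/3, -1/3, 4/3]].
W = CL⁻¹ = [[4, 3, -12], [2, 6, -12], [14, -1, -6]] · [[-1/2, -1/2, 1], [-2, -1, 3], [-2/3, -1/3, 4/3]] = [[0, -1, -3], [-5, -3, 4], [-1, -4, 3]].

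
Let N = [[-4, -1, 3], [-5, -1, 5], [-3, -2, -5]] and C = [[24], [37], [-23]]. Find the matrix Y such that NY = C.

Y = [[-1], [-2], [6]]

Left-multiplying both sides by N⁻¹ gives Y = N⁻¹C.
det N = 1, so N⁻¹ = [[15, -11, -2], [-40, 29, 5], [7, -5, -1]].
Y = N⁻¹C = [[15, -11, -2], [-40, 29, 5], [7, -5, -1]] · [[24], [37], [-23]] = [[-1], [-2], [6]].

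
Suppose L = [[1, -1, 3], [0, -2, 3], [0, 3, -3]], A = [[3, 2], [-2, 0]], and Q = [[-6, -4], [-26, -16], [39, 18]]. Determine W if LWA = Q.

Isolating W: multiply by L⁻¹ from the left and A⁻¹ from the right, so W = L⁻¹QA⁻¹.
L has determinant -3; L⁻¹ = [[1, -2, -1], [0, 1, 1], [0, 1, 2/3]].
det A = 4; the adjugate gives A⁻¹ = [[0, -1/2], [1/2, 3/4]].
L⁻¹Q = [[7, 10], [13, 2], [0, -4]].
W = (L⁻¹Q)A⁻¹ = [[5, 4], [1, -5], [-2, -3]].

W = [[5, 4], [1, -5], [-2, -3]]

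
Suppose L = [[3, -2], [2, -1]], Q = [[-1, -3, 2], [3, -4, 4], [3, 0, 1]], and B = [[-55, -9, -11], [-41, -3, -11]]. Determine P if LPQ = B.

Left-multiply by L⁻¹ and right-multiply by Q⁻¹: P = L⁻¹BQ⁻¹.
det L = 1; the adjugate gives L⁻¹ = [[-1, 2], [-2, 3]].
Q has determinant 1; Q⁻¹ = [[-4, 3, -4], [9, -7, 10], [12, -9, 13]].
L⁻¹B = [[-27, 3, -11], [-13, 9, -11]].
P = (L⁻¹B)Q⁻¹ = [[3, -3, -5], [1, -3, -1]].

P = [[3, -3, -5], [1, -3, -1]]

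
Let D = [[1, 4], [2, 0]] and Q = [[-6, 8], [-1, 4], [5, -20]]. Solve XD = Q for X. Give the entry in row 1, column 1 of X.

2

Since D sits to the right of X, X = QD⁻¹.
det D = -8; the adjugate gives D⁻¹ = [[0, 1/2], [1/4, -1/8]].
X = QD⁻¹ = [[-6, 8], [-1, 4], [5, -20]] · [[0, 1/2], [1/4, -1/8]] = [[2, -4], [1, -1], [-5, 5]].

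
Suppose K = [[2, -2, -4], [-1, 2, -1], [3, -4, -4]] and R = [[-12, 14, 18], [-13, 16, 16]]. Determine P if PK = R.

K is on the right of P, so right-multiply by K⁻¹: P = RK⁻¹.
K has determinant -2; K⁻¹ = [[6, -4, -5], [7/2, -2, -3], [1, -1, -1]].
P = RK⁻¹ = [[-12, 14, 18], [-13, 16, 16]] · [[6, -4, -5], [7/2, -2, -3], [1, -1, -1]] = [[-5, 2, 0], [-6, 4, 1]].

P = [[-5, 2, 0], [-6, 4, 1]]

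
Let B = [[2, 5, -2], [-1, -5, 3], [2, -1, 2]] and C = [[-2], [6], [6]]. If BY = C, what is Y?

Left-multiplying both sides by B⁻¹ gives Y = B⁻¹C.
B has determinant 4; B⁻¹ = [[-7/4, -2, 5/4], [2, 2, -1], [11/4, 3, -5/4]].
Y = B⁻¹C = [[-7/4, -2, 5/4], [2, 2, -1], [11/4, 3, -5/4]] · [[-2], [6], [6]] = [[-1], [2], [5]].

Y = [[-1], [2], [5]]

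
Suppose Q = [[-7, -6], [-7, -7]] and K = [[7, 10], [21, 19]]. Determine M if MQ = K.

Since Q sits to the right of M, M = KQ⁻¹.
det Q = 7, so Q⁻¹ = [[-1, 6/7], [1, -1]].
M = KQ⁻¹ = [[7, 10], [21, 19]] · [[-1, 6/7], [1, -1]] = [[3, -4], [-2, -1]].

M = [[3, -4], [-2, -1]]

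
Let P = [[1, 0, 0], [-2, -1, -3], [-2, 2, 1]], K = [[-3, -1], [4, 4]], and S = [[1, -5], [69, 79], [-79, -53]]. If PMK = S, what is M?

M = [[-3, -2], [4, -5], [-1, -4]]

M = P⁻¹SK⁻¹ (apply P⁻¹ on the left and K⁻¹ on the right).
P has determinant 5; P⁻¹ = [[1, 0, 0], [8/5, 1/5, 3/5], [-6/5, -2/5, -1/5]].
det K = -8; the adjugate gives K⁻¹ = [[-1/2, -1/8], [1/2, 3/8]].
P⁻¹S = [[1, -5], [-32, -24], [-13, -15]].
M = (P⁻¹S)K⁻¹ = [[-3, -2], [4, -5], [-1, -4]].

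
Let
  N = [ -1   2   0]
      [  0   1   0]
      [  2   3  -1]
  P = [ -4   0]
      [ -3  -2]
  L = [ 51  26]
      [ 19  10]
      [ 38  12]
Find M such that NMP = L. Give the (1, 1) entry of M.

M = N⁻¹LP⁻¹ (apply N⁻¹ on the left and P⁻¹ on the right).
det N = 1; the adjugate gives N⁻¹ = [[-1, 2, 0], [0, 1, 0], [-2, 7, -1]].
P has determinant 8; P⁻¹ = [[-1/4, 0], [3/8, -1/2]].
N⁻¹L = [[-13, -6], [19, 10], [-7, 6]].
M = (N⁻¹L)P⁻¹ = [[1, 3], [-1, -5], [4, -3]].

1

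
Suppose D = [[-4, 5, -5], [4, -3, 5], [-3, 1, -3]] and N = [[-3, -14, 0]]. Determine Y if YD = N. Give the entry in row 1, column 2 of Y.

Right-multiplying both sides by D⁻¹ gives Y = ND⁻¹.
D has determinant -6; D⁻¹ = [[-2/3, -5/3, -5/3], [1/2, 1/2, 0], [5/6, 11/6, 4/3]].
Y = ND⁻¹ = [[-3, -14, 0]] · [[-2/3, -5/3, -5/3], [1/2, 1/2, 0], [5/6, 11/6, 4/3]] = [[-5, -2, 5]].

-2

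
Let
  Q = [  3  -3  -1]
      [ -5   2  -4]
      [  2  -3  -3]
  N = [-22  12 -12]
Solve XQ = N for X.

Since Q sits to the right of X, X = NQ⁻¹.
det Q = 4; the adjugate gives Q⁻¹ = [[-9/2, -3/2, 7/2], [-23/4, -7/4, 17/4], [11/4, 3/4, -9/4]].
X = NQ⁻¹ = [[-22, 12, -12]] · [[-9/2, -3/2, 7/2], [-23/4, -7/4, 17/4], [11/4, 3/4, -9/4]] = [[-3, 3, 1]].

X = [[-3, 3, 1]]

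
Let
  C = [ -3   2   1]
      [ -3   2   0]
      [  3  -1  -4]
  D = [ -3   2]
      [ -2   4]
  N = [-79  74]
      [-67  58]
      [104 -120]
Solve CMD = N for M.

M = C⁻¹ND⁻¹ (apply C⁻¹ on the left and D⁻¹ on the right).
det C = -3, so C⁻¹ = [[8/3, -7/3, 2/3], [4, -3, 1], [1, -1, 0]].
det D = -8; the adjugate gives D⁻¹ = [[-1/2, 1/4], [-1/4, 3/8]].
C⁻¹N = [[15, -18], [-11, 2], [-12, 16]].
M = (C⁻¹N)D⁻¹ = [[-3, -3], [5, -2], [2, 3]].

M = [[-3, -3], [5, -2], [2, 3]]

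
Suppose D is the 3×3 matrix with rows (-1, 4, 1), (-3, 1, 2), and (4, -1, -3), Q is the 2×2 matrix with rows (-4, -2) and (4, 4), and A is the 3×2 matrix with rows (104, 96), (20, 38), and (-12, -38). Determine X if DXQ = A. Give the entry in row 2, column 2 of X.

Left-multiply by D⁻¹ and right-multiply by Q⁻¹: X = D⁻¹AQ⁻¹.
det D = -4, so D⁻¹ = [[1/4, -11/4, -7/4], [1/4, 1/4, 1/4], [1/4, -15/4, -11/4]].
det Q = -8, so Q⁻¹ = [[-1/2, -1/4], [1/2, 1/2]].
D⁻¹A = [[-8, -14], [28, 24], [-16, -14]].
X = (D⁻¹A)Q⁻¹ = [[-3, -5], [-2, 5], [1, -3]].

5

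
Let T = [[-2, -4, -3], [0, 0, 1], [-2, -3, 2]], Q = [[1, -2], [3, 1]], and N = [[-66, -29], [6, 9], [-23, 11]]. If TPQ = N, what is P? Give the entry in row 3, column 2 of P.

3

P = T⁻¹NQ⁻¹ (apply T⁻¹ on the left and Q⁻¹ on the right).
T has determinant 2; T⁻¹ = [[3/2, 17/2, -2], [-1, -5, 1], [0, 1, 0]].
det Q = 7; the adjugate gives Q⁻¹ = [[1/7, 2/7], [-3/7, 1/7]].
T⁻¹N = [[-2, 11], [13, -5], [6, 9]].
P = (T⁻¹N)Q⁻¹ = [[-5, 1], [4, 3], [-3, 3]].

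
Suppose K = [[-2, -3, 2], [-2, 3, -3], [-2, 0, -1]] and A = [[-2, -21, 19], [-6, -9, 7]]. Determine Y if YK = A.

Y = [[6, -1, -4], [4, 1, -2]]

Right-multiplying both sides by K⁻¹ gives Y = AK⁻¹.
det K = 6; the adjugate gives K⁻¹ = [[-1/2, -1/2, 1/2], [2/3, 1, -5/3], [1, 1, -2]].
Y = AK⁻¹ = [[-2, -21, 19], [-6, -9, 7]] · [[-1/2, -1/2, 1/2], [2/3, 1, -5/3], [1, 1, -2]] = [[6, -1, -4], [4, 1, -2]].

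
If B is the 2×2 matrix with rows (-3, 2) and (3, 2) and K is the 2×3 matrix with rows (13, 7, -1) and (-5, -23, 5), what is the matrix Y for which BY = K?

Left-multiplying both sides by B⁻¹ gives Y = B⁻¹K.
det B = -12; the adjugate gives B⁻¹ = [[-1/6, 1/6], [1/4, 1/4]].
Y = B⁻¹K = [[-1/6, 1/6], [1/4, 1/4]] · [[13, 7, -1], [-5, -23, 5]] = [[-3, -5, 1], [2, -4, 1]].

Y = [[-3, -5, 1], [2, -4, 1]]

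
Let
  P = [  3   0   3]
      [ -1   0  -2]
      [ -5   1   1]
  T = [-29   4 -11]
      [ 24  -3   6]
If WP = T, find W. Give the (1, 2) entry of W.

6

Since P sits to the right of W, W = TP⁻¹.
det P = 3, so P⁻¹ = [[2/3, 1, 0], [11/3, 6, 1], [-1/3, -1, 0]].
W = TP⁻¹ = [[-29, 4, -11], [24, -3, 6]] · [[2/3, 1, 0], [11/3, 6, 1], [-1/3, -1, 0]] = [[-1, 6, 4], [3, 0, -3]].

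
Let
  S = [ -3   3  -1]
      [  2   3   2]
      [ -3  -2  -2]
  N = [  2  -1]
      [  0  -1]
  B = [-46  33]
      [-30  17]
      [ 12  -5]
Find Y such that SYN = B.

Y = S⁻¹BN⁻¹ (apply S⁻¹ on the left and N⁻¹ on the right).
S has determinant -5; S⁻¹ = [[2/5, -8/5, -9/5], [2/5, -3/5, -4/5], [-1, 3, 3]].
N has determinant -2; N⁻¹ = [[1/2, -1/2], [0, -1]].
S⁻¹B = [[8, -5], [-10, 7], [-8, 3]].
Y = (S⁻¹B)N⁻¹ = [[4, 1], [-5, -2], [-4, 1]].

Y = [[4, 1], [-5, -2], [-4, 1]]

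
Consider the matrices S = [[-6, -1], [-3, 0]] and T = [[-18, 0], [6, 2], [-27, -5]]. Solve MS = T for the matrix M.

M = [[0, 6], [-2, 2], [5, -1]]

Right-multiplying both sides by S⁻¹ gives M = TS⁻¹.
det S = -3, so S⁻¹ = [[0, -1/3], [-1, 2]].
M = TS⁻¹ = [[-18, 0], [6, 2], [-27, -5]] · [[0, -1/3], [-1, 2]] = [[0, 6], [-2, 2], [5, -1]].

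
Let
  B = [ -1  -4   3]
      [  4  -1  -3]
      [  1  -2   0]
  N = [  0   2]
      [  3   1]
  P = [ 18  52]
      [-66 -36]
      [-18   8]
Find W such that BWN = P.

W = [[-3, -2], [-5, 2], [0, 4]]

Left-multiply by B⁻¹ and right-multiply by N⁻¹: W = B⁻¹PN⁻¹.
B has determinant -3; B⁻¹ = [[2, 2, -5], [1, 1, -3], [7/3, 2, -17/3]].
det N = -6, so N⁻¹ = [[-1/6, 1/3], [1/2, 0]].
B⁻¹P = [[-6, -8], [6, -8], [12, 4]].
W = (B⁻¹P)N⁻¹ = [[-3, -2], [-5, 2], [0, 4]].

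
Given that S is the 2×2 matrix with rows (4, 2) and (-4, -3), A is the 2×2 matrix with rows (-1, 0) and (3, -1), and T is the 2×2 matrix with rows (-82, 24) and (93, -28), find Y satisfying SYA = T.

Y = [[3, -4], [-1, -4]]

Left-multiply by S⁻¹ and right-multiply by A⁻¹: Y = S⁻¹TA⁻¹.
det S = -4; the adjugate gives S⁻¹ = [[3/4, 1/2], [-1, -1]].
det A = 1; the adjugate gives A⁻¹ = [[-1, 0], [-3, -1]].
S⁻¹T = [[-15, 4], [-11, 4]].
Y = (S⁻¹T)A⁻¹ = [[3, -4], [-1, -4]].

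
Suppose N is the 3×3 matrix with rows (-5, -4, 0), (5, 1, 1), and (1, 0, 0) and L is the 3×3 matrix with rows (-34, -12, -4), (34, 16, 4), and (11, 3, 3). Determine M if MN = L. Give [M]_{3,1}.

Since N sits to the right of M, M = LN⁻¹.
N has determinant -4; N⁻¹ = [[0, 0, 1], [-1/4, 0, -5/4], [1/4, 1, -15/4]].
M = LN⁻¹ = [[-34, -12, -4], [34, 16, 4], [11, 3, 3]] · [[0, 0, 1], [-1/4, 0, -5/4], [1/4, 1, -15/4]] = [[2, -4, -4], [-3, 4, -1], [0, 3, -4]].

0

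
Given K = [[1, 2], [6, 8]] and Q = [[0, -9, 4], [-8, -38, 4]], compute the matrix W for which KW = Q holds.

Since K multiplies W on the left, W = K⁻¹Q.
K has determinant -4; K⁻¹ = [[-2, 1/2], [3/2, -1/4]].
W = K⁻¹Q = [[-2, 1/2], [3/2, -1/4]] · [[0, -9, 4], [-8, -38, 4]] = [[-4, -1, -6], [2, -4, 5]].

W = [[-4, -1, -6], [2, -4, 5]]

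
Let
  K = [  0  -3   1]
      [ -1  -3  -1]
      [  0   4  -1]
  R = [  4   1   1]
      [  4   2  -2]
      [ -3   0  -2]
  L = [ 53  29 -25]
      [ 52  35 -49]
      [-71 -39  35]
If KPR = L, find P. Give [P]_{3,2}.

-3

P = K⁻¹LR⁻¹ (apply K⁻¹ on the left and R⁻¹ on the right).
det K = -1; the adjugate gives K⁻¹ = [[-7, -1, -6], [1, 0, 1], [4, 0, 3]].
det R = 4, so R⁻¹ = [[-1, 1/2, -1], [7/2, -5/4, 3], [3/2, -3/4, 1]].
K⁻¹L = [[3, -4, 14], [-18, -10, 10], [-1, -1, 5]].
P = (K⁻¹L)R⁻¹ = [[4, -4, -1], [-2, -4, -2], [5, -3, 3]].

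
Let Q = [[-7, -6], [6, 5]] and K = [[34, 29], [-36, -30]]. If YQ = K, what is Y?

Since Q sits to the right of Y, Y = KQ⁻¹.
Q has determinant 1; Q⁻¹ = [[5, 6], [-6, -7]].
Y = KQ⁻¹ = [[34, 29], [-36, -30]] · [[5, 6], [-6, -7]] = [[-4, 1], [0, -6]].

Y = [[-4, 1], [0, -6]]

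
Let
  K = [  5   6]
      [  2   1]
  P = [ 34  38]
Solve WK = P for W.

W = [[6, 2]]

Right-multiplying both sides by K⁻¹ gives W = PK⁻¹.
det K = -7; the adjugate gives K⁻¹ = [[-1/7, 6/7], [2/7, -5/7]].
W = PK⁻¹ = [[34, 38]] · [[-1/7, 6/7], [2/7, -5/7]] = [[6, 2]].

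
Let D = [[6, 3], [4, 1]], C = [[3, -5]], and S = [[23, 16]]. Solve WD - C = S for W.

W = [[3, 2]]

WD = S + C = [[26, 11]].
Since D sits to the right of W, W = (S + C)D⁻¹.
det D = -6, so D⁻¹ = [[-1/6, 1/2], [2/3, -1]].
W = (S + C)D⁻¹ = [[3, 2]].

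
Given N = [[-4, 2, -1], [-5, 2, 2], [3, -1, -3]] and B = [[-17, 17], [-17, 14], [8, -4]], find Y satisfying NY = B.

N is on the left of Y, so left-multiply by N⁻¹: Y = N⁻¹B.
N has determinant -1; N⁻¹ = [[4, -7, -6], [9, -15, -13], [1, -2, -2]].
Y = N⁻¹B = [[4, -7, -6], [9, -15, -13], [1, -2, -2]] · [[-17, 17], [-17, 14], [8, -4]] = [[3, -6], [-2, -5], [1, -3]].

Y = [[3, -6], [-2, -5], [1, -3]]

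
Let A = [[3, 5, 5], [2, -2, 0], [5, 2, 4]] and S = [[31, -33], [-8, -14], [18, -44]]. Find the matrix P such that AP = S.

P = [[2, -6], [6, 1], [-1, -4]]

A is on the left of P, so left-multiply by A⁻¹: P = A⁻¹S.
A has determinant 6; A⁻¹ = [[-4/3, -5/3, 5/3], [-4/3, -13/6, 5/3], [7/3, 19/6, -8/3]].
P = A⁻¹S = [[-4/3, -5/3, 5/3], [-4/3, -13/6, 5/3], [7/3, 19/6, -8/3]] · [[31, -33], [-8, -14], [18, -44]] = [[2, -6], [6, 1], [-1, -4]].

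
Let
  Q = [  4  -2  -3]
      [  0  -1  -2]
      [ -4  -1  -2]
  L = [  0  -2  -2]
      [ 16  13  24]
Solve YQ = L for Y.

Q is on the right of Y, so right-multiply by Q⁻¹: Y = LQ⁻¹.
det Q = -4; the adjugate gives Q⁻¹ = [[0, 1/4, -1/4], [-2, 5, -2], [1, -3, 1]].
Y = LQ⁻¹ = [[0, -2, -2], [16, 13, 24]] · [[0, 1/4, -1/4], [-2, 5, -2], [1, -3, 1]] = [[2, -4, 2], [-2, -3, -6]].

Y = [[2, -4, 2], [-2, -3, -6]]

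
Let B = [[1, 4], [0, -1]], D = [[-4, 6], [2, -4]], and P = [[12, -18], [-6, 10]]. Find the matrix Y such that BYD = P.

Y = B⁻¹PD⁻¹ (apply B⁻¹ on the left and D⁻¹ on the right).
det B = -1; the adjugate gives B⁻¹ = [[1, 4], [0, -1]].
det D = 4, so D⁻¹ = [[-1, -3/2], [-1/2, -1]].
B⁻¹P = [[-12, 22], [6, -10]].
Y = (B⁻¹P)D⁻¹ = [[1, -4], [-1, 1]].

Y = [[1, -4], [-1, 1]]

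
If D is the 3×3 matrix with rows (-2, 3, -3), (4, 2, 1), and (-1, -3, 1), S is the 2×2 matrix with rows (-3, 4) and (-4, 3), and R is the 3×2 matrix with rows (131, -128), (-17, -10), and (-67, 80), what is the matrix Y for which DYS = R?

Left-multiply by D⁻¹ and right-multiply by S⁻¹: Y = D⁻¹RS⁻¹.
det D = 5, so D⁻¹ = [[1, 6/5, 9/5], [-1, -1, -2], [-2, -9/5, -16/5]].
det S = 7, so S⁻¹ = [[3/7, -4/7], [4/7, -3/7]].
D⁻¹R = [[-10, 4], [20, -22], [-17, 18]].
Y = (D⁻¹R)S⁻¹ = [[-2, 4], [-4, -2], [3, 2]].

Y = [[-2, 4], [-4, -2], [3, 2]]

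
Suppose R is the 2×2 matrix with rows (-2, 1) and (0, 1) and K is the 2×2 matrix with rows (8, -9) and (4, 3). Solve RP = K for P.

Since R multiplies P on the left, P = R⁻¹K.
det R = -2, so R⁻¹ = [[-1/2, 1/2], [0, 1]].
P = R⁻¹K = [[-1/2, 1/2], [0, 1]] · [[8, -9], [4, 3]] = [[-2, 6], [4, 3]].

P = [[-2, 6], [4, 3]]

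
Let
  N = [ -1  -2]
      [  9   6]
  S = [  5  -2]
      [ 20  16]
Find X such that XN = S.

X = [[4, 1], [-2, 2]]

Since N sits to the right of X, X = SN⁻¹.
det N = 12, so N⁻¹ = [[1/2, 1/6], [-3/4, -1/12]].
X = SN⁻¹ = [[5, -2], [20, 16]] · [[1/2, 1/6], [-3/4, -1/12]] = [[4, 1], [-2, 2]].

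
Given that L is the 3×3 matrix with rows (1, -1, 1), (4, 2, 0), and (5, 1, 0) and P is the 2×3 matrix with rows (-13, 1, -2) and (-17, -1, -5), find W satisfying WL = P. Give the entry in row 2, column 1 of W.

-5

L is on the right of W, so right-multiply by L⁻¹: W = PL⁻¹.
det L = -6; the adjugate gives L⁻¹ = [[0, -1/6, 1/3], [0, 5/6, -2/3], [1, 1, -1]].
W = PL⁻¹ = [[-13, 1, -2], [-17, -1, -5]] · [[0, -1/6, 1/3], [0, 5/6, -2/3], [1, 1, -1]] = [[-2, 1, -3], [-5, -3, 0]].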